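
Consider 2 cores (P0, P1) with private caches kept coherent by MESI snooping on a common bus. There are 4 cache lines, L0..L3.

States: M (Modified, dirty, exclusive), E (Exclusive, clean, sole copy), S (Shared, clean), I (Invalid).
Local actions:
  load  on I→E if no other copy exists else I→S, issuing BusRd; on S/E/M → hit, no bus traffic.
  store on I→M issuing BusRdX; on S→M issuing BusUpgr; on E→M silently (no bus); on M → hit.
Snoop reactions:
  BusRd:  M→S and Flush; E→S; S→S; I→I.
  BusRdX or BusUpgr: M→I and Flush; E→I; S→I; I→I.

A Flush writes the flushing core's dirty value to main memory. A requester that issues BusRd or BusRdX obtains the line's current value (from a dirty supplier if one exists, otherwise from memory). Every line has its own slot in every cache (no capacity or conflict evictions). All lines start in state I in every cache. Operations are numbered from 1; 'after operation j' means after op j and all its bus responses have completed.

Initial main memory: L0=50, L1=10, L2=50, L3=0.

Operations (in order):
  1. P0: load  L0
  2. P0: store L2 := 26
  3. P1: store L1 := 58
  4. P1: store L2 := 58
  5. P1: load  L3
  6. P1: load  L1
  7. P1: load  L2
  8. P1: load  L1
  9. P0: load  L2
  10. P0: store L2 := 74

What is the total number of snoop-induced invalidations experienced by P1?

1. P0: load  L0  bus=[BusRd]  L0: P0=E P1=I  mem[L0]=50
2. P0: store L2 := 26  bus=[BusRdX]  L2: P0=M P1=I  mem[L2]=50
3. P1: store L1 := 58  bus=[BusRdX]  L1: P0=I P1=M  mem[L1]=10
4. P1: store L2 := 58  bus=[BusRdX,Flush]  L2: P0=I P1=M  mem[L2]=26
5. P1: load  L3  bus=[BusRd]  L3: P0=I P1=E  mem[L3]=0
6. P1: load  L1  bus=[-]  L1: P0=I P1=M  mem[L1]=10
7. P1: load  L2  bus=[-]  L2: P0=I P1=M  mem[L2]=26
8. P1: load  L1  bus=[-]  L1: P0=I P1=M  mem[L1]=10
9. P0: load  L2  bus=[BusRd,Flush]  L2: P0=S P1=S  mem[L2]=58
10. P0: store L2 := 74  bus=[BusUpgr]  L2: P0=M P1=I  mem[L2]=58

invalidations = 1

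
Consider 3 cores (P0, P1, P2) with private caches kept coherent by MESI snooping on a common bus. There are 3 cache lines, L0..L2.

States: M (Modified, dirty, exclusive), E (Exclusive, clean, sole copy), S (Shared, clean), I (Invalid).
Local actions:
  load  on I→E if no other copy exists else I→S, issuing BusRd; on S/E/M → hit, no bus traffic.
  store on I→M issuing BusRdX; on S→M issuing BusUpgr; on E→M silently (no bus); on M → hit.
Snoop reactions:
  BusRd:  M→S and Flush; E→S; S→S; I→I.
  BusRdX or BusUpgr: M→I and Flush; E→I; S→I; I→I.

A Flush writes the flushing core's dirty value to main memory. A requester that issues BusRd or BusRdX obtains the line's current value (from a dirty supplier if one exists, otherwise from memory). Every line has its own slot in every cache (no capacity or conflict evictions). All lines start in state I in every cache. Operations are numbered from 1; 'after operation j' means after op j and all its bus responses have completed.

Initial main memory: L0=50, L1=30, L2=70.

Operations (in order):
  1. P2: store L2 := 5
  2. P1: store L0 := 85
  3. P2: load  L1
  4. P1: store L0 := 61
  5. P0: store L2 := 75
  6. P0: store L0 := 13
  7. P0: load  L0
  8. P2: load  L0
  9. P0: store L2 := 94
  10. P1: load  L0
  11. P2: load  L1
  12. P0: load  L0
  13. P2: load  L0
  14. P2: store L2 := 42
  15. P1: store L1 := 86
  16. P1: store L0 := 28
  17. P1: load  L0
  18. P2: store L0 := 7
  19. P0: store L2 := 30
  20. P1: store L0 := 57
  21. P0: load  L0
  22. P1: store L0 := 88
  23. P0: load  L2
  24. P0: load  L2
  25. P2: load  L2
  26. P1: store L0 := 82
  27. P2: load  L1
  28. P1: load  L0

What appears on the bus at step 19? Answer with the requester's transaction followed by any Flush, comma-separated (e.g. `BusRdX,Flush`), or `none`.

1. P2: store L2 := 5  bus=[BusRdX]  L2: P0=I P1=I P2=M  mem[L2]=70
2. P1: store L0 := 85  bus=[BusRdX]  L0: P0=I P1=M P2=I  mem[L0]=50
3. P2: load  L1  bus=[BusRd]  L1: P0=I P1=I P2=E  mem[L1]=30
4. P1: store L0 := 61  bus=[-]  L0: P0=I P1=M P2=I  mem[L0]=50
5. P0: store L2 := 75  bus=[BusRdX,Flush]  L2: P0=M P1=I P2=I  mem[L2]=5
6. P0: store L0 := 13  bus=[BusRdX,Flush]  L0: P0=M P1=I P2=I  mem[L0]=61
7. P0: load  L0  bus=[-]  L0: P0=M P1=I P2=I  mem[L0]=61
8. P2: load  L0  bus=[BusRd,Flush]  L0: P0=S P1=I P2=S  mem[L0]=13
9. P0: store L2 := 94  bus=[-]  L2: P0=M P1=I P2=I  mem[L2]=5
10. P1: load  L0  bus=[BusRd]  L0: P0=S P1=S P2=S  mem[L0]=13
11. P2: load  L1  bus=[-]  L1: P0=I P1=I P2=E  mem[L1]=30
12. P0: load  L0  bus=[-]  L0: P0=S P1=S P2=S  mem[L0]=13
13. P2: load  L0  bus=[-]  L0: P0=S P1=S P2=S  mem[L0]=13
14. P2: store L2 := 42  bus=[BusRdX,Flush]  L2: P0=I P1=I P2=M  mem[L2]=94
15. P1: store L1 := 86  bus=[BusRdX]  L1: P0=I P1=M P2=I  mem[L1]=30
16. P1: store L0 := 28  bus=[BusUpgr]  L0: P0=I P1=M P2=I  mem[L0]=13
17. P1: load  L0  bus=[-]  L0: P0=I P1=M P2=I  mem[L0]=13
18. P2: store L0 := 7  bus=[BusRdX,Flush]  L0: P0=I P1=I P2=M  mem[L0]=28
19. P0: store L2 := 30  bus=[BusRdX,Flush]  L2: P0=M P1=I P2=I  mem[L2]=42
20. P1: store L0 := 57  bus=[BusRdX,Flush]  L0: P0=I P1=M P2=I  mem[L0]=7
21. P0: load  L0  bus=[BusRd,Flush]  L0: P0=S P1=S P2=I  mem[L0]=57
22. P1: store L0 := 88  bus=[BusUpgr]  L0: P0=I P1=M P2=I  mem[L0]=57
23. P0: load  L2  bus=[-]  L2: P0=M P1=I P2=I  mem[L2]=42
24. P0: load  L2  bus=[-]  L2: P0=M P1=I P2=I  mem[L2]=42
25. P2: load  L2  bus=[BusRd,Flush]  L2: P0=S P1=I P2=S  mem[L2]=30
26. P1: store L0 := 82  bus=[-]  L0: P0=I P1=M P2=I  mem[L0]=57
27. P2: load  L1  bus=[BusRd,Flush]  L1: P0=I P1=S P2=S  mem[L1]=86
28. P1: load  L0  bus=[-]  L0: P0=I P1=M P2=I  mem[L0]=57

bus = BusRdX,Flush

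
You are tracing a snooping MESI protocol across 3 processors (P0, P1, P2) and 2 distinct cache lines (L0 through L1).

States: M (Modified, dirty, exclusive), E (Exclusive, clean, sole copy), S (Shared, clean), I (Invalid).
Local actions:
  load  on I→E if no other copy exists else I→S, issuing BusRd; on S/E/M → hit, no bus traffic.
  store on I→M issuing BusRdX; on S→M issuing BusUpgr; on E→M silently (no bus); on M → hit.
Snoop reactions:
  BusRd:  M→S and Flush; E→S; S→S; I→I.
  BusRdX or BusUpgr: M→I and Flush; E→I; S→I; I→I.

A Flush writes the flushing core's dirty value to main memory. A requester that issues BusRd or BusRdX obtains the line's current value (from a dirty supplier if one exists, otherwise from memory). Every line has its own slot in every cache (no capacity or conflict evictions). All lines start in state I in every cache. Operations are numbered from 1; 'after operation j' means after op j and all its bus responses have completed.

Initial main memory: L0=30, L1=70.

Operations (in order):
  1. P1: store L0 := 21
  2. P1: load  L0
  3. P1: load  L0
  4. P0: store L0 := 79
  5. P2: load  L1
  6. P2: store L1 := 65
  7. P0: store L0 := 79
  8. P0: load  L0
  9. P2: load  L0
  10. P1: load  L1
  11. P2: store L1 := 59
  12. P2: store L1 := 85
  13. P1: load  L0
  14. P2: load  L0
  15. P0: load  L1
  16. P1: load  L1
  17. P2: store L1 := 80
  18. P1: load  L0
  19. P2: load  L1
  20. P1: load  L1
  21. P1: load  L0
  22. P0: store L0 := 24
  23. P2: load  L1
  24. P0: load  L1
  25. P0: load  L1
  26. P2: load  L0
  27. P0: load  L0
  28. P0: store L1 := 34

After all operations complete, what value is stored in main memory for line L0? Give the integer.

  op1 P1: store L0 := 21 → I/M/I on L0; bus BusRdX; mem=30
  op2 P1: load  L0 → I/M/I on L0; bus (none); mem=30
  op3 P1: load  L0 → I/M/I on L0; bus (none); mem=30
  op4 P0: store L0 := 79 → M/I/I on L0; bus BusRdX Flush; mem=21
  op5 P2: load  L1 → I/I/E on L1; bus BusRd; mem=70
  op6 P2: store L1 := 65 → I/I/M on L1; bus (none); mem=70
  op7 P0: store L0 := 79 → M/I/I on L0; bus (none); mem=21
  op8 P0: load  L0 → M/I/I on L0; bus (none); mem=21
  op9 P2: load  L0 → S/I/S on L0; bus BusRd Flush; mem=79
  op10 P1: load  L1 → I/S/S on L1; bus BusRd Flush; mem=65
  op11 P2: store L1 := 59 → I/I/M on L1; bus BusUpgr; mem=65
  op12 P2: store L1 := 85 → I/I/M on L1; bus (none); mem=65
  op13 P1: load  L0 → S/S/S on L0; bus BusRd; mem=79
  op14 P2: load  L0 → S/S/S on L0; bus (none); mem=79
  op15 P0: load  L1 → S/I/S on L1; bus BusRd Flush; mem=85
  op16 P1: load  L1 → S/S/S on L1; bus BusRd; mem=85
  op17 P2: store L1 := 80 → I/I/M on L1; bus BusUpgr; mem=85
  op18 P1: load  L0 → S/S/S on L0; bus (none); mem=79
  op19 P2: load  L1 → I/I/M on L1; bus (none); mem=85
  op20 P1: load  L1 → I/S/S on L1; bus BusRd Flush; mem=80
  op21 P1: load  L0 → S/S/S on L0; bus (none); mem=79
  op22 P0: store L0 := 24 → M/I/I on L0; bus BusUpgr; mem=79
  op23 P2: load  L1 → I/S/S on L1; bus (none); mem=80
  op24 P0: load  L1 → S/S/S on L1; bus BusRd; mem=80
  op25 P0: load  L1 → S/S/S on L1; bus (none); mem=80
  op26 P2: load  L0 → S/I/S on L0; bus BusRd Flush; mem=24
  op27 P0: load  L0 → S/I/S on L0; bus (none); mem=24
  op28 P0: store L1 := 34 → M/I/I on L1; bus BusUpgr; mem=80

memory[L0] = 24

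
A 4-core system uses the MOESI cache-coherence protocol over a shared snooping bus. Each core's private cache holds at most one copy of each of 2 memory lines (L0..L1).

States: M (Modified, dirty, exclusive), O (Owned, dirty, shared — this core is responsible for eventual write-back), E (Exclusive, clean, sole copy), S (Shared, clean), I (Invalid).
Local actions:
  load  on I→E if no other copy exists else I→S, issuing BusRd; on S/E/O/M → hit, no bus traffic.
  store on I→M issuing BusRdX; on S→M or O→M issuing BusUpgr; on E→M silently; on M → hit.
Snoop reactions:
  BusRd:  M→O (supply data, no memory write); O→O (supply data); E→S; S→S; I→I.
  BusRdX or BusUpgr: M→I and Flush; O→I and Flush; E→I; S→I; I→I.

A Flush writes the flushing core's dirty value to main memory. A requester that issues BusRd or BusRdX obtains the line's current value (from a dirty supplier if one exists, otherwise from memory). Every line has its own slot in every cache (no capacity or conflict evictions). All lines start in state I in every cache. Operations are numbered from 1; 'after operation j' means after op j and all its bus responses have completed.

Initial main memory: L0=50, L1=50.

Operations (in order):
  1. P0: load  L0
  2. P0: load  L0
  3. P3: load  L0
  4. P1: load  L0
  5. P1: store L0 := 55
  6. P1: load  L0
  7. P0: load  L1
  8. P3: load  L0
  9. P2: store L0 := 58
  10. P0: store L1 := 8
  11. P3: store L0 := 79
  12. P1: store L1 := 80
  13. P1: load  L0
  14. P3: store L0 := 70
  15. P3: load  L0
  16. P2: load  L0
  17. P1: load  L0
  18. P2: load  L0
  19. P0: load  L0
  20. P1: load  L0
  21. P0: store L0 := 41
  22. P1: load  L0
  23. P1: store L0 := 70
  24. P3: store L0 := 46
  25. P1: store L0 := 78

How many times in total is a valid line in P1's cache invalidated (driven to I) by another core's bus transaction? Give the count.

invalidations = 4

1. P0: load  L0  bus=[BusRd]  L0: P0=E P1=I P2=I P3=I  mem[L0]=50
2. P0: load  L0  bus=[-]  L0: P0=E P1=I P2=I P3=I  mem[L0]=50
3. P3: load  L0  bus=[BusRd]  L0: P0=S P1=I P2=I P3=S  mem[L0]=50
4. P1: load  L0  bus=[BusRd]  L0: P0=S P1=S P2=I P3=S  mem[L0]=50
5. P1: store L0 := 55  bus=[BusUpgr]  L0: P0=I P1=M P2=I P3=I  mem[L0]=50
6. P1: load  L0  bus=[-]  L0: P0=I P1=M P2=I P3=I  mem[L0]=50
7. P0: load  L1  bus=[BusRd]  L1: P0=E P1=I P2=I P3=I  mem[L1]=50
8. P3: load  L0  bus=[BusRd]  L0: P0=I P1=O P2=I P3=S  mem[L0]=50
9. P2: store L0 := 58  bus=[BusRdX,Flush]  L0: P0=I P1=I P2=M P3=I  mem[L0]=55
10. P0: store L1 := 8  bus=[-]  L1: P0=M P1=I P2=I P3=I  mem[L1]=50
11. P3: store L0 := 79  bus=[BusRdX,Flush]  L0: P0=I P1=I P2=I P3=M  mem[L0]=58
12. P1: store L1 := 80  bus=[BusRdX,Flush]  L1: P0=I P1=M P2=I P3=I  mem[L1]=8
13. P1: load  L0  bus=[BusRd]  L0: P0=I P1=S P2=I P3=O  mem[L0]=58
14. P3: store L0 := 70  bus=[BusUpgr]  L0: P0=I P1=I P2=I P3=M  mem[L0]=58
15. P3: load  L0  bus=[-]  L0: P0=I P1=I P2=I P3=M  mem[L0]=58
16. P2: load  L0  bus=[BusRd]  L0: P0=I P1=I P2=S P3=O  mem[L0]=58
17. P1: load  L0  bus=[BusRd]  L0: P0=I P1=S P2=S P3=O  mem[L0]=58
18. P2: load  L0  bus=[-]  L0: P0=I P1=S P2=S P3=O  mem[L0]=58
19. P0: load  L0  bus=[BusRd]  L0: P0=S P1=S P2=S P3=O  mem[L0]=58
20. P1: load  L0  bus=[-]  L0: P0=S P1=S P2=S P3=O  mem[L0]=58
21. P0: store L0 := 41  bus=[BusUpgr,Flush]  L0: P0=M P1=I P2=I P3=I  mem[L0]=70
22. P1: load  L0  bus=[BusRd]  L0: P0=O P1=S P2=I P3=I  mem[L0]=70
23. P1: store L0 := 70  bus=[BusUpgr,Flush]  L0: P0=I P1=M P2=I P3=I  mem[L0]=41
24. P3: store L0 := 46  bus=[BusRdX,Flush]  L0: P0=I P1=I P2=I P3=M  mem[L0]=70
25. P1: store L0 := 78  bus=[BusRdX,Flush]  L0: P0=I P1=M P2=I P3=I  mem[L0]=46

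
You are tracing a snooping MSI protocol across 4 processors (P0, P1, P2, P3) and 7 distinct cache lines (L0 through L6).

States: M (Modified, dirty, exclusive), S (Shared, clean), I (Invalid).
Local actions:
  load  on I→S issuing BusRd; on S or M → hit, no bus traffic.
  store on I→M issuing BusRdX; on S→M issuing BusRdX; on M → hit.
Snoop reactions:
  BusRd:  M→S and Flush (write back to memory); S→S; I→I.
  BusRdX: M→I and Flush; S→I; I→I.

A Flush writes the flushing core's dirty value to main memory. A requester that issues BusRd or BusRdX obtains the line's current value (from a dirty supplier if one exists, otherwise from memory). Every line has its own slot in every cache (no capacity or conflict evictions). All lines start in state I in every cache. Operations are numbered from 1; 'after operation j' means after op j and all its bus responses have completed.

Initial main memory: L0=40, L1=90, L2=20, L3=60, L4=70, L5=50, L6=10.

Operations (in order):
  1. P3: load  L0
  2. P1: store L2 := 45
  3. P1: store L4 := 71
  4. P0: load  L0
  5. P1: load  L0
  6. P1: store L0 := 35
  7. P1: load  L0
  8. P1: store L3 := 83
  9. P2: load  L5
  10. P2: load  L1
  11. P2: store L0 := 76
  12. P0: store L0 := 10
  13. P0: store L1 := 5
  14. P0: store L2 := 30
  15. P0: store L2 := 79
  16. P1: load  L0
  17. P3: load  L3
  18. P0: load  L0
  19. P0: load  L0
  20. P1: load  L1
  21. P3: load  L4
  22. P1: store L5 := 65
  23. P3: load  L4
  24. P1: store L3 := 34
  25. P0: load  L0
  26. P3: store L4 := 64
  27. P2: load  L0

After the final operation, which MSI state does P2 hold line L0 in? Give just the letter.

state = S

[1] P3: load  L0 | P0:I, P1:I, P2:I, P3:S(40) | bus: BusRd
[2] P1: store L2 := 45 | P0:I, P1:M(45), P2:I, P3:I | bus: BusRdX
[3] P1: store L4 := 71 | P0:I, P1:M(71), P2:I, P3:I | bus: BusRdX
[4] P0: load  L0 | P0:S(40), P1:I, P2:I, P3:S(40) | bus: BusRd
[5] P1: load  L0 | P0:S(40), P1:S(40), P2:I, P3:S(40) | bus: BusRd
[6] P1: store L0 := 35 | P0:I, P1:M(35), P2:I, P3:I | bus: BusRdX
[7] P1: load  L0 | P0:I, P1:M(35), P2:I, P3:I | bus: none
[8] P1: store L3 := 83 | P0:I, P1:M(83), P2:I, P3:I | bus: BusRdX
[9] P2: load  L5 | P0:I, P1:I, P2:S(50), P3:I | bus: BusRd
[10] P2: load  L1 | P0:I, P1:I, P2:S(90), P3:I | bus: BusRd
[11] P2: store L0 := 76 | P0:I, P1:I, P2:M(76), P3:I | bus: BusRdX,Flush
[12] P0: store L0 := 10 | P0:M(10), P1:I, P2:I, P3:I | bus: BusRdX,Flush
[13] P0: store L1 := 5 | P0:M(5), P1:I, P2:I, P3:I | bus: BusRdX
[14] P0: store L2 := 30 | P0:M(30), P1:I, P2:I, P3:I | bus: BusRdX,Flush
[15] P0: store L2 := 79 | P0:M(79), P1:I, P2:I, P3:I | bus: none
[16] P1: load  L0 | P0:S(10), P1:S(10), P2:I, P3:I | bus: BusRd,Flush
[17] P3: load  L3 | P0:I, P1:S(83), P2:I, P3:S(83) | bus: BusRd,Flush
[18] P0: load  L0 | P0:S(10), P1:S(10), P2:I, P3:I | bus: none
[19] P0: load  L0 | P0:S(10), P1:S(10), P2:I, P3:I | bus: none
[20] P1: load  L1 | P0:S(5), P1:S(5), P2:I, P3:I | bus: BusRd,Flush
[21] P3: load  L4 | P0:I, P1:S(71), P2:I, P3:S(71) | bus: BusRd,Flush
[22] P1: store L5 := 65 | P0:I, P1:M(65), P2:I, P3:I | bus: BusRdX
[23] P3: load  L4 | P0:I, P1:S(71), P2:I, P3:S(71) | bus: none
[24] P1: store L3 := 34 | P0:I, P1:M(34), P2:I, P3:I | bus: BusRdX
[25] P0: load  L0 | P0:S(10), P1:S(10), P2:I, P3:I | bus: none
[26] P3: store L4 := 64 | P0:I, P1:I, P2:I, P3:M(64) | bus: BusRdX
[27] P2: load  L0 | P0:S(10), P1:S(10), P2:S(10), P3:I | bus: BusRd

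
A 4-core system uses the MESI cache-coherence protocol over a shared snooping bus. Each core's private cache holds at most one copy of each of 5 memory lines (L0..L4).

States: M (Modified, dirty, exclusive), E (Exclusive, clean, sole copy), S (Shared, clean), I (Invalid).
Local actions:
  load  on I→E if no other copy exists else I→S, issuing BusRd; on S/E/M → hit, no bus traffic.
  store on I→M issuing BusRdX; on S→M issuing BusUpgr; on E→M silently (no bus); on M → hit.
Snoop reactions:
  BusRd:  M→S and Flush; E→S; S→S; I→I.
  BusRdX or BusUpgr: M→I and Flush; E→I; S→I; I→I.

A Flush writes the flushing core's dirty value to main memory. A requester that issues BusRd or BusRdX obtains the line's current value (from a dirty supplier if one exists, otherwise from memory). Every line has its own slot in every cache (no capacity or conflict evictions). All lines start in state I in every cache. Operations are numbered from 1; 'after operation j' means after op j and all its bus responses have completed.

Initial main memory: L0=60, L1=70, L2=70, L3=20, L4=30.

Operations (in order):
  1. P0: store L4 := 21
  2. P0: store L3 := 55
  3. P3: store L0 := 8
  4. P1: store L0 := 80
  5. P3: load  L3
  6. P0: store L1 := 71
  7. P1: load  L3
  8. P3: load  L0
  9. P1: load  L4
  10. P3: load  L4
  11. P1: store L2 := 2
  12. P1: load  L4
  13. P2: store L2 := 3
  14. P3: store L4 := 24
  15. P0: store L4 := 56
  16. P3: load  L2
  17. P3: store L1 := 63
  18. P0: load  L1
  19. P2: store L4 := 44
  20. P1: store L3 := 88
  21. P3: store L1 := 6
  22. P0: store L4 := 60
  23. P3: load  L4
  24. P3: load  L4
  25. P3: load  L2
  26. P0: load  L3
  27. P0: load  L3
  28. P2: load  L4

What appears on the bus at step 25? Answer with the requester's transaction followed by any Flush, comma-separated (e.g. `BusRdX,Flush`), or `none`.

1. P0: store L4 := 21  bus=[BusRdX]  L4: P0=M P1=I P2=I P3=I  mem[L4]=30
2. P0: store L3 := 55  bus=[BusRdX]  L3: P0=M P1=I P2=I P3=I  mem[L3]=20
3. P3: store L0 := 8  bus=[BusRdX]  L0: P0=I P1=I P2=I P3=M  mem[L0]=60
4. P1: store L0 := 80  bus=[BusRdX,Flush]  L0: P0=I P1=M P2=I P3=I  mem[L0]=8
5. P3: load  L3  bus=[BusRd,Flush]  L3: P0=S P1=I P2=I P3=S  mem[L3]=55
6. P0: store L1 := 71  bus=[BusRdX]  L1: P0=M P1=I P2=I P3=I  mem[L1]=70
7. P1: load  L3  bus=[BusRd]  L3: P0=S P1=S P2=I P3=S  mem[L3]=55
8. P3: load  L0  bus=[BusRd,Flush]  L0: P0=I P1=S P2=I P3=S  mem[L0]=80
9. P1: load  L4  bus=[BusRd,Flush]  L4: P0=S P1=S P2=I P3=I  mem[L4]=21
10. P3: load  L4  bus=[BusRd]  L4: P0=S P1=S P2=I P3=S  mem[L4]=21
11. P1: store L2 := 2  bus=[BusRdX]  L2: P0=I P1=M P2=I P3=I  mem[L2]=70
12. P1: load  L4  bus=[-]  L4: P0=S P1=S P2=I P3=S  mem[L4]=21
13. P2: store L2 := 3  bus=[BusRdX,Flush]  L2: P0=I P1=I P2=M P3=I  mem[L2]=2
14. P3: store L4 := 24  bus=[BusUpgr]  L4: P0=I P1=I P2=I P3=M  mem[L4]=21
15. P0: store L4 := 56  bus=[BusRdX,Flush]  L4: P0=M P1=I P2=I P3=I  mem[L4]=24
16. P3: load  L2  bus=[BusRd,Flush]  L2: P0=I P1=I P2=S P3=S  mem[L2]=3
17. P3: store L1 := 63  bus=[BusRdX,Flush]  L1: P0=I P1=I P2=I P3=M  mem[L1]=71
18. P0: load  L1  bus=[BusRd,Flush]  L1: P0=S P1=I P2=I P3=S  mem[L1]=63
19. P2: store L4 := 44  bus=[BusRdX,Flush]  L4: P0=I P1=I P2=M P3=I  mem[L4]=56
20. P1: store L3 := 88  bus=[BusUpgr]  L3: P0=I P1=M P2=I P3=I  mem[L3]=55
21. P3: store L1 := 6  bus=[BusUpgr]  L1: P0=I P1=I P2=I P3=M  mem[L1]=63
22. P0: store L4 := 60  bus=[BusRdX,Flush]  L4: P0=M P1=I P2=I P3=I  mem[L4]=44
23. P3: load  L4  bus=[BusRd,Flush]  L4: P0=S P1=I P2=I P3=S  mem[L4]=60
24. P3: load  L4  bus=[-]  L4: P0=S P1=I P2=I P3=S  mem[L4]=60
25. P3: load  L2  bus=[-]  L2: P0=I P1=I P2=S P3=S  mem[L2]=3
26. P0: load  L3  bus=[BusRd,Flush]  L3: P0=S P1=S P2=I P3=I  mem[L3]=88
27. P0: load  L3  bus=[-]  L3: P0=S P1=S P2=I P3=I  mem[L3]=88
28. P2: load  L4  bus=[BusRd]  L4: P0=S P1=I P2=S P3=S  mem[L4]=60

bus = none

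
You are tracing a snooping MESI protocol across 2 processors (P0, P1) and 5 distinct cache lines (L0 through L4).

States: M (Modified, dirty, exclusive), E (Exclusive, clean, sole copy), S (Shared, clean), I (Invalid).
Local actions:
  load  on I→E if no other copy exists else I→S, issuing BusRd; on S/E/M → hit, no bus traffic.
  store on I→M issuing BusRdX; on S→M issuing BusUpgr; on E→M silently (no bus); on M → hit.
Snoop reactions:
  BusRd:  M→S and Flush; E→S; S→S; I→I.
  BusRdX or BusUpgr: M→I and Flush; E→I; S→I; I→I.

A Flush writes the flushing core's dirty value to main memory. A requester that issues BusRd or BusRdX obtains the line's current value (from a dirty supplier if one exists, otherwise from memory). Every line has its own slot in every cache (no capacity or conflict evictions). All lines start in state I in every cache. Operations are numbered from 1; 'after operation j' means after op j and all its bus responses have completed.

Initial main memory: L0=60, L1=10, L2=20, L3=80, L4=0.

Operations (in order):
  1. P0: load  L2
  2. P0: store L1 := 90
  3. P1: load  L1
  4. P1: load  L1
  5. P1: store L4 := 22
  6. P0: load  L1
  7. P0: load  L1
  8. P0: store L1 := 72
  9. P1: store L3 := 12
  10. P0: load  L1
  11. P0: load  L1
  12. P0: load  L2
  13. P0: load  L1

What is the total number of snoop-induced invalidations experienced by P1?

  op1 P0: load  L2 → E/I on L2; bus BusRd; mem=20
  op2 P0: store L1 := 90 → M/I on L1; bus BusRdX; mem=10
  op3 P1: load  L1 → S/S on L1; bus BusRd Flush; mem=90
  op4 P1: load  L1 → S/S on L1; bus (none); mem=90
  op5 P1: store L4 := 22 → I/M on L4; bus BusRdX; mem=0
  op6 P0: load  L1 → S/S on L1; bus (none); mem=90
  op7 P0: load  L1 → S/S on L1; bus (none); mem=90
  op8 P0: store L1 := 72 → M/I on L1; bus BusUpgr; mem=90
  op9 P1: store L3 := 12 → I/M on L3; bus BusRdX; mem=80
  op10 P0: load  L1 → M/I on L1; bus (none); mem=90
  op11 P0: load  L1 → M/I on L1; bus (none); mem=90
  op12 P0: load  L2 → E/I on L2; bus (none); mem=20
  op13 P0: load  L1 → M/I on L1; bus (none); mem=90

invalidations = 1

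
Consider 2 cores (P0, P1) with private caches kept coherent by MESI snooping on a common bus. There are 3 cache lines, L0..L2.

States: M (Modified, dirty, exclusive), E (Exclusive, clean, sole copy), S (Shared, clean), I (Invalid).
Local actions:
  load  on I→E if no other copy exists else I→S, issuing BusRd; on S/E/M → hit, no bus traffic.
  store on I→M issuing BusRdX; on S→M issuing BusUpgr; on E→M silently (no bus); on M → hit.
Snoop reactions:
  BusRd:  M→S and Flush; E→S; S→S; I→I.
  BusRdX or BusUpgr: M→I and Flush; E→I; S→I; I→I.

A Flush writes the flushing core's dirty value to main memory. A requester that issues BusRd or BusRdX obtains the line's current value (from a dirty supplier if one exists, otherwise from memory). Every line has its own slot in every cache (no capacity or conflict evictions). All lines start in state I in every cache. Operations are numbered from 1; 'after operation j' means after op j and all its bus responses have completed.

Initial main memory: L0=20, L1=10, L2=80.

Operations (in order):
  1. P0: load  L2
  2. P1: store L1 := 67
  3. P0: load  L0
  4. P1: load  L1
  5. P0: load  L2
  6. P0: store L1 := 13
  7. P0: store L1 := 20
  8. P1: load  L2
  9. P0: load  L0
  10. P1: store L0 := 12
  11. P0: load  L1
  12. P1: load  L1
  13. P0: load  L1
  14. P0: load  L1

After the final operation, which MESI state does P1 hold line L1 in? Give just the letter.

step 1: P0: load  L2  ⟶  EI  (L2)  txn=BusRd  M[L2]=80
step 2: P1: store L1 := 67  ⟶  IM  (L1)  txn=BusRdX  M[L1]=10
step 3: P0: load  L0  ⟶  EI  (L0)  txn=BusRd  M[L0]=20
step 4: P1: load  L1  ⟶  IM  (L1)  txn=∅  M[L1]=10
step 5: P0: load  L2  ⟶  EI  (L2)  txn=∅  M[L2]=80
step 6: P0: store L1 := 13  ⟶  MI  (L1)  txn=BusRdX+Flush  M[L1]=67
step 7: P0: store L1 := 20  ⟶  MI  (L1)  txn=∅  M[L1]=67
step 8: P1: load  L2  ⟶  SS  (L2)  txn=BusRd  M[L2]=80
step 9: P0: load  L0  ⟶  EI  (L0)  txn=∅  M[L0]=20
step 10: P1: store L0 := 12  ⟶  IM  (L0)  txn=BusRdX  M[L0]=20
step 11: P0: load  L1  ⟶  MI  (L1)  txn=∅  M[L1]=67
step 12: P1: load  L1  ⟶  SS  (L1)  txn=BusRd+Flush  M[L1]=20
step 13: P0: load  L1  ⟶  SS  (L1)  txn=∅  M[L1]=20
step 14: P0: load  L1  ⟶  SS  (L1)  txn=∅  M[L1]=20

state = S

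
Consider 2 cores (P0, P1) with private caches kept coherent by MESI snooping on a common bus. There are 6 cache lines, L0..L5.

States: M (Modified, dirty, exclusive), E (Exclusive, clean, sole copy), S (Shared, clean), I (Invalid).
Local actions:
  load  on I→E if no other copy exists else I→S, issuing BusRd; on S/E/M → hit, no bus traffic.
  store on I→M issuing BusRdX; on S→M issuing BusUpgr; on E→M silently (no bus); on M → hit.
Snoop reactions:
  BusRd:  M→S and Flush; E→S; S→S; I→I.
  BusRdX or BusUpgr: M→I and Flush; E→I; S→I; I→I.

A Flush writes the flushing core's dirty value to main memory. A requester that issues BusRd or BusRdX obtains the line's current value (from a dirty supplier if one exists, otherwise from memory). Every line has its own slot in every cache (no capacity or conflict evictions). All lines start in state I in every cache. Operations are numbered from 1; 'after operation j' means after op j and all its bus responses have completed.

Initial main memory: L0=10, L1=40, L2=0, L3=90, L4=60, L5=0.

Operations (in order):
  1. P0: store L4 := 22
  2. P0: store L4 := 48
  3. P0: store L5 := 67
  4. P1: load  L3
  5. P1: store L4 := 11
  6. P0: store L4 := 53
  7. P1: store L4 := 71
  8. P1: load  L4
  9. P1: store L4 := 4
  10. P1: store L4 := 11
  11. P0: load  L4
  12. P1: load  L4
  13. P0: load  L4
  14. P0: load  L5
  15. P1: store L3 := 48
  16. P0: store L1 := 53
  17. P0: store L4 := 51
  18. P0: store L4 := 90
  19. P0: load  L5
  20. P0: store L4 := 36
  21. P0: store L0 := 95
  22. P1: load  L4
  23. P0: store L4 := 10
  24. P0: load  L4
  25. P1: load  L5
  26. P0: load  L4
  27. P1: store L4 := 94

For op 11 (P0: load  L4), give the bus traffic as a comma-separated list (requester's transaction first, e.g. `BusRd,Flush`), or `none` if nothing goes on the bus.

step 1: P0: store L4 := 22  ⟶  MI  (L4)  txn=BusRdX  M[L4]=60
step 2: P0: store L4 := 48  ⟶  MI  (L4)  txn=∅  M[L4]=60
step 3: P0: store L5 := 67  ⟶  MI  (L5)  txn=BusRdX  M[L5]=0
step 4: P1: load  L3  ⟶  IE  (L3)  txn=BusRd  M[L3]=90
step 5: P1: store L4 := 11  ⟶  IM  (L4)  txn=BusRdX+Flush  M[L4]=48
step 6: P0: store L4 := 53  ⟶  MI  (L4)  txn=BusRdX+Flush  M[L4]=11
step 7: P1: store L4 := 71  ⟶  IM  (L4)  txn=BusRdX+Flush  M[L4]=53
step 8: P1: load  L4  ⟶  IM  (L4)  txn=∅  M[L4]=53
step 9: P1: store L4 := 4  ⟶  IM  (L4)  txn=∅  M[L4]=53
step 10: P1: store L4 := 11  ⟶  IM  (L4)  txn=∅  M[L4]=53
step 11: P0: load  L4  ⟶  SS  (L4)  txn=BusRd+Flush  M[L4]=11
step 12: P1: load  L4  ⟶  SS  (L4)  txn=∅  M[L4]=11
step 13: P0: load  L4  ⟶  SS  (L4)  txn=∅  M[L4]=11
step 14: P0: load  L5  ⟶  MI  (L5)  txn=∅  M[L5]=0
step 15: P1: store L3 := 48  ⟶  IM  (L3)  txn=∅  M[L3]=90
step 16: P0: store L1 := 53  ⟶  MI  (L1)  txn=BusRdX  M[L1]=40
step 17: P0: store L4 := 51  ⟶  MI  (L4)  txn=BusUpgr  M[L4]=11
step 18: P0: store L4 := 90  ⟶  MI  (L4)  txn=∅  M[L4]=11
step 19: P0: load  L5  ⟶  MI  (L5)  txn=∅  M[L5]=0
step 20: P0: store L4 := 36  ⟶  MI  (L4)  txn=∅  M[L4]=11
step 21: P0: store L0 := 95  ⟶  MI  (L0)  txn=BusRdX  M[L0]=10
step 22: P1: load  L4  ⟶  SS  (L4)  txn=BusRd+Flush  M[L4]=36
step 23: P0: store L4 := 10  ⟶  MI  (L4)  txn=BusUpgr  M[L4]=36
step 24: P0: load  L4  ⟶  MI  (L4)  txn=∅  M[L4]=36
step 25: P1: load  L5  ⟶  SS  (L5)  txn=BusRd+Flush  M[L5]=67
step 26: P0: load  L4  ⟶  MI  (L4)  txn=∅  M[L4]=36
step 27: P1: store L4 := 94  ⟶  IM  (L4)  txn=BusRdX+Flush  M[L4]=10

bus = BusRd,Flush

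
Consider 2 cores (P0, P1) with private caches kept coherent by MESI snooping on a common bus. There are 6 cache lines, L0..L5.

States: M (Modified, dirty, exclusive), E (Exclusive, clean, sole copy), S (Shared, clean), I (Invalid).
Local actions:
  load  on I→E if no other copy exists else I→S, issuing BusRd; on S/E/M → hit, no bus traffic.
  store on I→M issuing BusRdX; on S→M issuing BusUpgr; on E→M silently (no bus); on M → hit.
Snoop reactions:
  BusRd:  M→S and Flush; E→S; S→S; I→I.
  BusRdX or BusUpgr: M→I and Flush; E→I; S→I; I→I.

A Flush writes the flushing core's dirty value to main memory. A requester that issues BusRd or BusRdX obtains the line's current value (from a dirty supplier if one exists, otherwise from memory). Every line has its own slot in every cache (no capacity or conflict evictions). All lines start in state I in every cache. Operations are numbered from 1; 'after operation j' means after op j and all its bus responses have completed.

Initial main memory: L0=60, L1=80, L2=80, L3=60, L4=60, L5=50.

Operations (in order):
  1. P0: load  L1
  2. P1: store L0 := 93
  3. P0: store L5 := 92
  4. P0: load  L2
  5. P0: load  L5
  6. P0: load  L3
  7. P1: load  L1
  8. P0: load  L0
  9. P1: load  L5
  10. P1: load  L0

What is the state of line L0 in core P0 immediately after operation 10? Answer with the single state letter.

state = S

step 1: P0: load  L1  ⟶  EI  (L1)  txn=BusRd  M[L1]=80
step 2: P1: store L0 := 93  ⟶  IM  (L0)  txn=BusRdX  M[L0]=60
step 3: P0: store L5 := 92  ⟶  MI  (L5)  txn=BusRdX  M[L5]=50
step 4: P0: load  L2  ⟶  EI  (L2)  txn=BusRd  M[L2]=80
step 5: P0: load  L5  ⟶  MI  (L5)  txn=∅  M[L5]=50
step 6: P0: load  L3  ⟶  EI  (L3)  txn=BusRd  M[L3]=60
step 7: P1: load  L1  ⟶  SS  (L1)  txn=BusRd  M[L1]=80
step 8: P0: load  L0  ⟶  SS  (L0)  txn=BusRd+Flush  M[L0]=93
step 9: P1: load  L5  ⟶  SS  (L5)  txn=BusRd+Flush  M[L5]=92
step 10: P1: load  L0  ⟶  SS  (L0)  txn=∅  M[L0]=93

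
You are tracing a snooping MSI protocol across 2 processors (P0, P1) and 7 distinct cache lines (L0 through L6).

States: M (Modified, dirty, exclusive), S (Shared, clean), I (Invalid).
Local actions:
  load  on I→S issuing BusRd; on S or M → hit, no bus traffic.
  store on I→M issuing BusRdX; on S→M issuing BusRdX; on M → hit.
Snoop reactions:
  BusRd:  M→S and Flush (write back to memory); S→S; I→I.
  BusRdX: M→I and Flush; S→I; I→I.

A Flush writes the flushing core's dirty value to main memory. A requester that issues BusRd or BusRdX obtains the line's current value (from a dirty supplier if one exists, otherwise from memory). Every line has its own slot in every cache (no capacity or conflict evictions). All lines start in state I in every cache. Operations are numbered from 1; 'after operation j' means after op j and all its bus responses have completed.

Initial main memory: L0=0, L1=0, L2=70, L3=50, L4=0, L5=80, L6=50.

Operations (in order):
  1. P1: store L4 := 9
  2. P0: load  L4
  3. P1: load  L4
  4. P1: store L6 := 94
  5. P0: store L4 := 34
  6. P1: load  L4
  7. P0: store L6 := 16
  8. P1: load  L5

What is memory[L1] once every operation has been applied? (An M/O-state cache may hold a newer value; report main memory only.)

memory[L1] = 0

  op1 P1: store L4 := 9 → I/M on L4; bus BusRdX; mem=0
  op2 P0: load  L4 → S/S on L4; bus BusRd Flush; mem=9
  op3 P1: load  L4 → S/S on L4; bus (none); mem=9
  op4 P1: store L6 := 94 → I/M on L6; bus BusRdX; mem=50
  op5 P0: store L4 := 34 → M/I on L4; bus BusRdX; mem=9
  op6 P1: load  L4 → S/S on L4; bus BusRd Flush; mem=34
  op7 P0: store L6 := 16 → M/I on L6; bus BusRdX Flush; mem=94
  op8 P1: load  L5 → I/S on L5; bus BusRd; mem=80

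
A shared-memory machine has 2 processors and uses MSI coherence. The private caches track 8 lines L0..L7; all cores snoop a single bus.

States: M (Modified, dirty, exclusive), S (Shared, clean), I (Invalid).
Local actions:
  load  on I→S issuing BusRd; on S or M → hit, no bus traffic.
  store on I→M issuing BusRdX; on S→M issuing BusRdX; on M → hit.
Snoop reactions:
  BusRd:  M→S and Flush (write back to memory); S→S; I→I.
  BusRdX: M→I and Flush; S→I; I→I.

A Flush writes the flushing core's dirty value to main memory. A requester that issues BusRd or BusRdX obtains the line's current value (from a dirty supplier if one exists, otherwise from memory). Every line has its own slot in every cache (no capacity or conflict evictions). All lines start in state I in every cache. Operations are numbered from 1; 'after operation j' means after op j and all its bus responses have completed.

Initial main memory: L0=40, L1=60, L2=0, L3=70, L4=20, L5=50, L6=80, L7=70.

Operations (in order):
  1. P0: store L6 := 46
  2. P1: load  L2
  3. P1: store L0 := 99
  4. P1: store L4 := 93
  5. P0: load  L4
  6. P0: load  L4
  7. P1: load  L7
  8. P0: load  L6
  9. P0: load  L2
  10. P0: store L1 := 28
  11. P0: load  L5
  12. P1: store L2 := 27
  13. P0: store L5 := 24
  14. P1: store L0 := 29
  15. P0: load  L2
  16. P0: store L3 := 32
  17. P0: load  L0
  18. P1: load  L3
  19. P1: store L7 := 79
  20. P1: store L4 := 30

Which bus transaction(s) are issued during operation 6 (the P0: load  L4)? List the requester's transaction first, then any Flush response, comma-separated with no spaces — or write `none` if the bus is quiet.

1. P0: store L6 := 46  bus=[BusRdX]  L6: P0=M P1=I  mem[L6]=80
2. P1: load  L2  bus=[BusRd]  L2: P0=I P1=S  mem[L2]=0
3. P1: store L0 := 99  bus=[BusRdX]  L0: P0=I P1=M  mem[L0]=40
4. P1: store L4 := 93  bus=[BusRdX]  L4: P0=I P1=M  mem[L4]=20
5. P0: load  L4  bus=[BusRd,Flush]  L4: P0=S P1=S  mem[L4]=93
6. P0: load  L4  bus=[-]  L4: P0=S P1=S  mem[L4]=93
7. P1: load  L7  bus=[BusRd]  L7: P0=I P1=S  mem[L7]=70
8. P0: load  L6  bus=[-]  L6: P0=M P1=I  mem[L6]=80
9. P0: load  L2  bus=[BusRd]  L2: P0=S P1=S  mem[L2]=0
10. P0: store L1 := 28  bus=[BusRdX]  L1: P0=M P1=I  mem[L1]=60
11. P0: load  L5  bus=[BusRd]  L5: P0=S P1=I  mem[L5]=50
12. P1: store L2 := 27  bus=[BusRdX]  L2: P0=I P1=M  mem[L2]=0
13. P0: store L5 := 24  bus=[BusRdX]  L5: P0=M P1=I  mem[L5]=50
14. P1: store L0 := 29  bus=[-]  L0: P0=I P1=M  mem[L0]=40
15. P0: load  L2  bus=[BusRd,Flush]  L2: P0=S P1=S  mem[L2]=27
16. P0: store L3 := 32  bus=[BusRdX]  L3: P0=M P1=I  mem[L3]=70
17. P0: load  L0  bus=[BusRd,Flush]  L0: P0=S P1=S  mem[L0]=29
18. P1: load  L3  bus=[BusRd,Flush]  L3: P0=S P1=S  mem[L3]=32
19. P1: store L7 := 79  bus=[BusRdX]  L7: P0=I P1=M  mem[L7]=70
20. P1: store L4 := 30  bus=[BusRdX]  L4: P0=I P1=M  mem[L4]=93

bus = none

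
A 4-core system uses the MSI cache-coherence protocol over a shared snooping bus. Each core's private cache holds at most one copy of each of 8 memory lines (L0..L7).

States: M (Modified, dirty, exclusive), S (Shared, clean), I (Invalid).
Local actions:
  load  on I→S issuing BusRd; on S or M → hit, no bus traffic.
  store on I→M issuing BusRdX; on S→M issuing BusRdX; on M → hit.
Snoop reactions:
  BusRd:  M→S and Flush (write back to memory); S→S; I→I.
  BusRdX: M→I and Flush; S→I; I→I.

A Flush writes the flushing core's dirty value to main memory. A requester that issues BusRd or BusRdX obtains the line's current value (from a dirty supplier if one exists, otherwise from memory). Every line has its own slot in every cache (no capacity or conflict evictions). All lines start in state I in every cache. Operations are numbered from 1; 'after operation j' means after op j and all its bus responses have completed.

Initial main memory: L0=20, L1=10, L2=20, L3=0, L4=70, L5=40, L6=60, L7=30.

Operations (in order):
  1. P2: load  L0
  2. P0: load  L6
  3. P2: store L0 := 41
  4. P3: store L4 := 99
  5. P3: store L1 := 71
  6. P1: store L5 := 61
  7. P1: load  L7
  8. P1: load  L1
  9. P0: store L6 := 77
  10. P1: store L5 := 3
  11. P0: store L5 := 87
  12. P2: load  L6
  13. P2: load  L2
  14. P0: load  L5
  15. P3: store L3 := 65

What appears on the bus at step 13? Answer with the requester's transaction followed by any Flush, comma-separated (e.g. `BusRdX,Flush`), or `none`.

bus = BusRd

  op1 P2: load  L0 → I/I/S/I on L0; bus BusRd; mem=20
  op2 P0: load  L6 → S/I/I/I on L6; bus BusRd; mem=60
  op3 P2: store L0 := 41 → I/I/M/I on L0; bus BusRdX; mem=20
  op4 P3: store L4 := 99 → I/I/I/M on L4; bus BusRdX; mem=70
  op5 P3: store L1 := 71 → I/I/I/M on L1; bus BusRdX; mem=10
  op6 P1: store L5 := 61 → I/M/I/I on L5; bus BusRdX; mem=40
  op7 P1: load  L7 → I/S/I/I on L7; bus BusRd; mem=30
  op8 P1: load  L1 → I/S/I/S on L1; bus BusRd Flush; mem=71
  op9 P0: store L6 := 77 → M/I/I/I on L6; bus BusRdX; mem=60
  op10 P1: store L5 := 3 → I/M/I/I on L5; bus (none); mem=40
  op11 P0: store L5 := 87 → M/I/I/I on L5; bus BusRdX Flush; mem=3
  op12 P2: load  L6 → S/I/S/I on L6; bus BusRd Flush; mem=77
  op13 P2: load  L2 → I/I/S/I on L2; bus BusRd; mem=20
  op14 P0: load  L5 → M/I/I/I on L5; bus (none); mem=3
  op15 P3: store L3 := 65 → I/I/I/M on L3; bus BusRdX; mem=0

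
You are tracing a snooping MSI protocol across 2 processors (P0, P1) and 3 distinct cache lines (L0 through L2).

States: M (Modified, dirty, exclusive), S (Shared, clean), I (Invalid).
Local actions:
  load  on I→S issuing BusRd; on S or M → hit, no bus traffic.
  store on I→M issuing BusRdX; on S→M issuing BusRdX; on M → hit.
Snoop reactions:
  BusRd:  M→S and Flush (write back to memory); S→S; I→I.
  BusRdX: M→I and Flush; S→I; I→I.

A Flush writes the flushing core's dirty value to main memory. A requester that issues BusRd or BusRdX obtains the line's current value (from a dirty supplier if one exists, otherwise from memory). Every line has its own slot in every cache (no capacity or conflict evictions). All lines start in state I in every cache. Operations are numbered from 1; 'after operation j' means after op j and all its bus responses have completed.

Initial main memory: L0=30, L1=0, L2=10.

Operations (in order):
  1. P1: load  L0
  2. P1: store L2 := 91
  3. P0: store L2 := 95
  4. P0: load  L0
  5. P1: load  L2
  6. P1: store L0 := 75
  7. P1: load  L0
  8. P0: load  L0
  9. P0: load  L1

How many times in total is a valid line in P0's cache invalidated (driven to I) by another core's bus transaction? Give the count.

invalidations = 1

  op1 P1: load  L0 → I/S on L0; bus BusRd; mem=30
  op2 P1: store L2 := 91 → I/M on L2; bus BusRdX; mem=10
  op3 P0: store L2 := 95 → M/I on L2; bus BusRdX Flush; mem=91
  op4 P0: load  L0 → S/S on L0; bus BusRd; mem=30
  op5 P1: load  L2 → S/S on L2; bus BusRd Flush; mem=95
  op6 P1: store L0 := 75 → I/M on L0; bus BusRdX; mem=30
  op7 P1: load  L0 → I/M on L0; bus (none); mem=30
  op8 P0: load  L0 → S/S on L0; bus BusRd Flush; mem=75
  op9 P0: load  L1 → S/I on L1; bus BusRd; mem=0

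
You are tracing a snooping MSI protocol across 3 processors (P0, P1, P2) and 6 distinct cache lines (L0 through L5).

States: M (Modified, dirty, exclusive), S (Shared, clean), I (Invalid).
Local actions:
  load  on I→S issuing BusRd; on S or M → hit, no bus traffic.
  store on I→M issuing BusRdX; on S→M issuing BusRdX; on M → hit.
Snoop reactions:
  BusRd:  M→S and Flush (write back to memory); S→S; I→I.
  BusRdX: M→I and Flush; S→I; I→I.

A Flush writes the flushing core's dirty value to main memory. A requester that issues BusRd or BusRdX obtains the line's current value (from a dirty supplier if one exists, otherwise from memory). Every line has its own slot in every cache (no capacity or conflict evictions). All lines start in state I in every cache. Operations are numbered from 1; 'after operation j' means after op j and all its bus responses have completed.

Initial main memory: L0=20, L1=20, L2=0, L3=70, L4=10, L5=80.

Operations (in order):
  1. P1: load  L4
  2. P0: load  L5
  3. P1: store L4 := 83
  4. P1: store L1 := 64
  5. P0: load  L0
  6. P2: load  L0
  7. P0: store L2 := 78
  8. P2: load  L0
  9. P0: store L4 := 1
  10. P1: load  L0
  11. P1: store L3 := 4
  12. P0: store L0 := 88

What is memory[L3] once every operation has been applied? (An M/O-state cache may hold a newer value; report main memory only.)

[1] P1: load  L4 | P0:I, P1:S(10), P2:I | bus: BusRd
[2] P0: load  L5 | P0:S(80), P1:I, P2:I | bus: BusRd
[3] P1: store L4 := 83 | P0:I, P1:M(83), P2:I | bus: BusRdX
[4] P1: store L1 := 64 | P0:I, P1:M(64), P2:I | bus: BusRdX
[5] P0: load  L0 | P0:S(20), P1:I, P2:I | bus: BusRd
[6] P2: load  L0 | P0:S(20), P1:I, P2:S(20) | bus: BusRd
[7] P0: store L2 := 78 | P0:M(78), P1:I, P2:I | bus: BusRdX
[8] P2: load  L0 | P0:S(20), P1:I, P2:S(20) | bus: none
[9] P0: store L4 := 1 | P0:M(1), P1:I, P2:I | bus: BusRdX,Flush
[10] P1: load  L0 | P0:S(20), P1:S(20), P2:S(20) | bus: BusRd
[11] P1: store L3 := 4 | P0:I, P1:M(4), P2:I | bus: BusRdX
[12] P0: store L0 := 88 | P0:M(88), P1:I, P2:I | bus: BusRdX

memory[L3] = 70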